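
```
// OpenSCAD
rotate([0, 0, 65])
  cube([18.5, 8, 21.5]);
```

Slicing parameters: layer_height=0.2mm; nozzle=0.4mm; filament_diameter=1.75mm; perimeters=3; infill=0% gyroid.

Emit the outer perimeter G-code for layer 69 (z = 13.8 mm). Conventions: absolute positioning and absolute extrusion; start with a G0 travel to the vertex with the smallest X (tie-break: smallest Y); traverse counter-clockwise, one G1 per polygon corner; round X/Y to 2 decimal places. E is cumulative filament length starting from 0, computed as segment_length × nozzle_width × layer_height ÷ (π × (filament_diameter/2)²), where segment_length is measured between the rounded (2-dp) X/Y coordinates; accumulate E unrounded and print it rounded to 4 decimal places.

At z = 13.8 mm: the cube (footprint 18.5×8) is included at this height; (rotated 65° about Z; rotation is an isometry so areas/perimeters/island counts are preserved). The outline is a single polygon with 4 vertices. Extrusion per mm of travel: 0.4 × 0.2 / (π × 0.875²) = 0.033260. Accumulating E over each segment gives final E = 1.7630.

G0 X-7.25 Y3.38 Z13.80
G1 X0.00 Y0.00 E0.2661
G1 X7.82 Y16.77 E0.8815
G1 X0.57 Y20.15 E1.1475
G1 X-7.25 Y3.38 E1.7630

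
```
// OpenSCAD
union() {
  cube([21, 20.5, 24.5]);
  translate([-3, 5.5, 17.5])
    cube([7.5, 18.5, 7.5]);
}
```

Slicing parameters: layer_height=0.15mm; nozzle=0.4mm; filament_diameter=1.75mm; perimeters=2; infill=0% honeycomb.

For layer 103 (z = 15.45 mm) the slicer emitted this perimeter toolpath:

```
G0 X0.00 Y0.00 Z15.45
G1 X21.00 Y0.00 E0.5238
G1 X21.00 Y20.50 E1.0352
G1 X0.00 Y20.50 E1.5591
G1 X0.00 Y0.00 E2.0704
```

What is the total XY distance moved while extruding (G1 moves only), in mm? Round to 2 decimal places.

Sum the Euclidean lengths of each G1 segment: total = 83.00 mm.

83.00 mm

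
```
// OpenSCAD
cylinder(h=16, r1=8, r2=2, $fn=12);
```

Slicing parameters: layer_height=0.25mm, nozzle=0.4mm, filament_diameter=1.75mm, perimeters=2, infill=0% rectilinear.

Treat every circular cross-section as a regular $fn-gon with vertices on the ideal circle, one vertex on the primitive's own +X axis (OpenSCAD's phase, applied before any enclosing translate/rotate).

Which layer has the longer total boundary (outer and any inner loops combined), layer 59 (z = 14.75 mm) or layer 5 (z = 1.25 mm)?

Layer 59 (z = 14.75): the cone (r1=8→r2=2) has section circumradius 2.469 here — a regular 12-gon (perimeter = 2·12·2.469·sin(180°/12) = 15.34 mm). So its perimeter = 15.34 mm. Layer 5 (z = 1.25): the cone: at t=0.078 of its height the radius interpolates to r₁+(r₂−r₁)t = 7.531, giving a regular 12-gon of that circumradius (perimeter = 2·12·7.531·sin(180°/12) = 46.78 mm). So its perimeter = 46.78 mm. Layer 5 is larger (46.78 vs 15.34 mm).

layer 5 (z = 1.25 mm)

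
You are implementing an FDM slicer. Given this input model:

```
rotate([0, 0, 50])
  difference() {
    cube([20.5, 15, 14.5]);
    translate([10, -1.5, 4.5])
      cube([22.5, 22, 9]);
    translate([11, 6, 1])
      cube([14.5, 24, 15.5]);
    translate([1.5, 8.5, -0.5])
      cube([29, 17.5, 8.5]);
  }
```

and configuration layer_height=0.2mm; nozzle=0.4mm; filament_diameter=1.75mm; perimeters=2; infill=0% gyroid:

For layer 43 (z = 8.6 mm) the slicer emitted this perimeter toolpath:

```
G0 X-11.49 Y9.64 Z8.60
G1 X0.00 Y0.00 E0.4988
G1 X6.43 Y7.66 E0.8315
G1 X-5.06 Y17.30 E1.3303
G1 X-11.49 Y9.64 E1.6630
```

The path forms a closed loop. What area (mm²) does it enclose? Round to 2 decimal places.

150.00 mm²

Apply the shoelace formula to the sequence of (X, Y) vertices; enclosed area = 150.00 mm².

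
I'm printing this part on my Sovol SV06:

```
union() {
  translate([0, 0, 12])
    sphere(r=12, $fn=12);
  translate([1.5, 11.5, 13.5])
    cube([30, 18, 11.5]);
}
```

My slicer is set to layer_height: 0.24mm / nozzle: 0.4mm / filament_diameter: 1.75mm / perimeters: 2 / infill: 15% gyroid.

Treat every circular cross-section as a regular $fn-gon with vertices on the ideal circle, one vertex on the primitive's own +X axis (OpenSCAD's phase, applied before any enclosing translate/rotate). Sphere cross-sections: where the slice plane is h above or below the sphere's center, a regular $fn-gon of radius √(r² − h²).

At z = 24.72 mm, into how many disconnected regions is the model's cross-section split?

1

At z = 24.72 mm: the sphere does not reach this height (|z−center|=12.720 > r=12); the cube at (1.5, 11.5) is present — its section is the full 30×18 rectangle; Merging all regions: only the 30×18 cube at (1.5, 11.5) is present, so the union is just that shape — 1 connected region. The result has 1 disconnected region.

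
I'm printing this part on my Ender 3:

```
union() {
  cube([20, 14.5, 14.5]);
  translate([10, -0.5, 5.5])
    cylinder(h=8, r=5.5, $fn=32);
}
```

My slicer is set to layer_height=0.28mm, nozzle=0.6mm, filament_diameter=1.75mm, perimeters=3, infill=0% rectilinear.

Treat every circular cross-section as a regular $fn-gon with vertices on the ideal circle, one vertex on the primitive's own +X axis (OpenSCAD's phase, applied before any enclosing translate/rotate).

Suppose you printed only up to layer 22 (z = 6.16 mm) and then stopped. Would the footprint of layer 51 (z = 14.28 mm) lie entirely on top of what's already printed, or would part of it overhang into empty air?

Compare the two slices. At z = 6.16: the 20×14.5 cube contributes its full rectangle (area 290.00 mm²); the r=5.5 cylinder at (10, -0.5) contributes a regular 32-gon of circumradius 5.5 (area = (32/2)·5.500²·sin(360°/32) = 94.42 mm²); Merging all regions: the regions partially overlap — summed areas 384.42 mm² minus the doubly-counted overlap 41.74 mm² gives 342.69 mm² — area = 342.69 mm². At z = 14.28: the 20×14.5 cube contributes its full rectangle (area 290.00 mm²); the cylinder at (10, -0.5) is not intersected at this z (z outside [5.5, 13.5]); Merging all regions: only the 20×14.5 cube is present, so the union is just that shape — area = 290.00 mm². Checking containment: the cross-section at z = 14.28 is a subset of the cross-section at z = 6.16.

entirely on top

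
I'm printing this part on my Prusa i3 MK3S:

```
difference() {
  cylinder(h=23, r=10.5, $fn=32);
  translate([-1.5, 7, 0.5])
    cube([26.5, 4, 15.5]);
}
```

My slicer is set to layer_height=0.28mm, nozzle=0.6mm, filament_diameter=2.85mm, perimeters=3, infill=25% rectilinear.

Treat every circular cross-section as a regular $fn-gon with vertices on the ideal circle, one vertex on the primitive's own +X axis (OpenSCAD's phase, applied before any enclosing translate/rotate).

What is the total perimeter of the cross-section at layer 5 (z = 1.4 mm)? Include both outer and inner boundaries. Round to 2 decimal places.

68.20 mm

At z = 1.4 mm: the r=10.5 cylinder contributes a regular 32-gon of circumradius 10.5 (perimeter = 2·32·10.500·sin(180°/32) = 65.87 mm); the 26.5×4 cube at (-1.5, 7) contributes its full rectangle (perimeter 61.00 mm); After the difference (first − rest): starting from the r=10.5 cylinder, the 26.5×4 cube at (-1.5, 7) partially overlaps it — only the 23.82 mm² overlap (of its 106.00 mm²) is removed, clipping the outline — boundary = 68.20 mm. Overall, the cross-section is a single solid region. Total boundary length (outer) = 68.20 mm.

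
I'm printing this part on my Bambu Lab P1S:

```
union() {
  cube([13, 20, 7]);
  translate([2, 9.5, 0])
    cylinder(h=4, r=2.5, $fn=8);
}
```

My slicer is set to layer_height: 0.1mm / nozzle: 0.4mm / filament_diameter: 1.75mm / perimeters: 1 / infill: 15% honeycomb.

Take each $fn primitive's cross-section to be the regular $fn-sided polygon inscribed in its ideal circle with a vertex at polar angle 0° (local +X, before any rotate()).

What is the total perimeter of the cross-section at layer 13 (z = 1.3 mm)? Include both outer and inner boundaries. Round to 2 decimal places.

66.20 mm

At z = 1.3 mm: the cube (footprint 13×20) is included at this height (perimeter 66.00 mm); the cylinder at (2, 9.5): section is a regular 8-gon, circumradius r=2.5 (perimeter = 2·8·2.500·sin(180°/8) = 15.31 mm); Merging all regions: the regions partially overlap (shared area 17.07 mm²), so the edge portions inside another operand are dropped and the merged outline is re-measured after clipping — boundary = 66.20 mm. Overall, the cross-section is a single solid region. Total boundary length (outer) = 66.20 mm.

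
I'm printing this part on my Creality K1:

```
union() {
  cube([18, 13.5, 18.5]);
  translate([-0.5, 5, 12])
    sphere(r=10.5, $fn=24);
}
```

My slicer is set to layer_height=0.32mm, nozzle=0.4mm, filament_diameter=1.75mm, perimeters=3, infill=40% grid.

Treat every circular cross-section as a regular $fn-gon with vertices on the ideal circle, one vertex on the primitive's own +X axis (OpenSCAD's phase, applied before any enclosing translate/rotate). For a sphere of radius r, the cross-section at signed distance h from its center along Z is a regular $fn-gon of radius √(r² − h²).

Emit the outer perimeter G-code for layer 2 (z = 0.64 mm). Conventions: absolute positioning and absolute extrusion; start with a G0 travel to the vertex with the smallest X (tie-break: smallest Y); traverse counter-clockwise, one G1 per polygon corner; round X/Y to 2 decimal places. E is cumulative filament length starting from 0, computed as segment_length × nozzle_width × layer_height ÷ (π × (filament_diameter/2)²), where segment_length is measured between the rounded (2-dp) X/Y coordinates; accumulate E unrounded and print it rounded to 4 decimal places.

At z = 0.64 mm: the 18×13.5 cube contributes its full rectangle; the sphere at (-0.5, 5) does not reach this height (|z−center|=11.360 > r=10.5); Combining (union): only the 18×13.5 cube is present, so the union is just that shape — 1 connected region. The outline is a single polygon with 4 vertices. Extrusion per mm of travel: 0.4 × 0.32 / (π × 0.875²) = 0.053216. Accumulating E over each segment gives final E = 3.3526.

G0 X0.00 Y0.00 Z0.64
G1 X18.00 Y0.00 E0.9579
G1 X18.00 Y13.50 E1.6763
G1 X0.00 Y13.50 E2.6342
G1 X0.00 Y0.00 E3.3526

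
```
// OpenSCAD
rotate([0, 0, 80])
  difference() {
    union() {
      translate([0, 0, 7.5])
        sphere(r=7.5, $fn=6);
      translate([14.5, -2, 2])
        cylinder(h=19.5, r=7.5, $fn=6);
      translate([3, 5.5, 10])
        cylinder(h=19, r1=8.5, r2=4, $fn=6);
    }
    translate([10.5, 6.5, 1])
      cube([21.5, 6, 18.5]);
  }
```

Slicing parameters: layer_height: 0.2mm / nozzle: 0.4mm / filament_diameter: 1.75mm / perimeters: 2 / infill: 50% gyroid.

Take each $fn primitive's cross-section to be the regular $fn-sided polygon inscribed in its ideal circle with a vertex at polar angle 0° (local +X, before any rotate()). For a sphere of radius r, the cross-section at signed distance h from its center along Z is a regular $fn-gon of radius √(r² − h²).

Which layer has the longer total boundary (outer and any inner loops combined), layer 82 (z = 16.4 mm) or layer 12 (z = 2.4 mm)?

layer 82 (z = 16.4 mm)

Layer 82 (z = 16.4): the sphere does not reach this height (|z−center|=8.900 > r=7.5); the r=7.5 cylinder at (14.5, -2) gives a regular 6-gon of circumradius 7.5 (constant along its height) (perimeter = 2·6·7.500·sin(180°/6) = 45.00 mm); the cone at (3, 5.5) contributes a regular 6-gon of circumradius 6.984 (interpolated between r1=8.5 and r2=4 at t=0.337) (perimeter = 2·6·6.984·sin(180°/6) = 41.91 mm); Taking the union: the 2 present regions are separate (no shared area or edge), so areas and boundary lengths simply add and each stays a separate island — boundary = 86.91 mm; the 21.5×6 cube at (10.5, 6.5) contributes its full rectangle (perimeter 55.00 mm); Taking the first minus the rest: starting from the result so far, the 21.5×6 cube at (10.5, 6.5) misses the remaining region (no effect) — boundary = 86.91 mm; (whole slice rotated 80° about Z — lengths, areas and connectivity unchanged). So its perimeter = 86.91 mm. Layer 12 (z = 2.4): the r=7.5 sphere slices to a regular 6-gon of circumradius 5.499 (√(r²−h²) with h=5.1 from center) (perimeter = 2·6·5.499·sin(180°/6) = 32.99 mm); the cylinder at (14.5, -2): section is a regular 6-gon, circumradius r=7.5 (perimeter = 2·6·7.500·sin(180°/6) = 45.00 mm); the cone at (3, 5.5) is absent (z outside [10, 29]); Combining (union): the 2 present regions are separate (no shared area or edge), so areas and boundary lengths simply add and each stays a separate island — boundary = 77.99 mm; the cube at (10.5, 6.5) is present — its section is the full 21.5×6 rectangle (perimeter 55.00 mm); Taking the first minus the rest: starting from the result so far, the 21.5×6 cube at (10.5, 6.5) misses the remaining region (no effect) — boundary = 77.99 mm; (rotated 80° about Z; rotation is an isometry so areas/perimeters/island counts are preserved). So its perimeter = 77.99 mm. Layer 82 is larger (86.91 vs 77.99 mm).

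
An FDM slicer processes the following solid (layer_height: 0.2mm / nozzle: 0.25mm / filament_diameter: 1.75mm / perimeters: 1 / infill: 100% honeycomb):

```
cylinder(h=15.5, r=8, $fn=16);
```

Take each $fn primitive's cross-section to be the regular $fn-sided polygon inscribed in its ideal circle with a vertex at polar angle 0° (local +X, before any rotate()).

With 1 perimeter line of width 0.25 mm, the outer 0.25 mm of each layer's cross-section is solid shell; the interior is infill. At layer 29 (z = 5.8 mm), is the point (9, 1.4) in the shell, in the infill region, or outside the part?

outside

At z = 5.8 mm: the r=8 cylinder gives a regular 16-gon of circumradius 8 (constant along its height). Overall, the cross-section is a single solid region. The nearest boundary edge runs (8.00, 0.00)→(7.39, 3.06); distance from the point to it = 1.25 mm. The point is not inside any of the regions above, so it lies outside the cross-section (1.25 mm from the nearest boundary).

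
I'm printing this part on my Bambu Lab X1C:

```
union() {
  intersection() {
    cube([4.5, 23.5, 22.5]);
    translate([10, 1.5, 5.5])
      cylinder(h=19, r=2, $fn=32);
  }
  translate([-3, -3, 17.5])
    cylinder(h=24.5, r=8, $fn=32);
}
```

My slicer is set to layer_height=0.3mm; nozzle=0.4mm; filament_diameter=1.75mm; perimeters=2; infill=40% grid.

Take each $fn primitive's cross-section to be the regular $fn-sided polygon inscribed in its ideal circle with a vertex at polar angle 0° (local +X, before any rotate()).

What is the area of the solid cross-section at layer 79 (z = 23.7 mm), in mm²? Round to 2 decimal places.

199.77 mm²

At z = 23.7 mm: the cube does not reach this height (z outside [0, 22.5]); the cylinder at (10, 1.5): section is a regular 32-gon, circumradius r=2 (area = (32/2)·2.000²·sin(360°/32) = 12.49 mm²); Taking the intersection: at least one operand is absent at this height, so nothing remains; the cylinder at (-3, -3): section is a regular 32-gon, circumradius r=8 (area = (32/2)·8.000²·sin(360°/32) = 199.77 mm²); Merging all regions: only the r=8 cylinder at (-3, -3) is present, so the union is just that shape — area = 199.77 mm². Overall, the cross-section is a single solid region. Net area = 199.77 mm².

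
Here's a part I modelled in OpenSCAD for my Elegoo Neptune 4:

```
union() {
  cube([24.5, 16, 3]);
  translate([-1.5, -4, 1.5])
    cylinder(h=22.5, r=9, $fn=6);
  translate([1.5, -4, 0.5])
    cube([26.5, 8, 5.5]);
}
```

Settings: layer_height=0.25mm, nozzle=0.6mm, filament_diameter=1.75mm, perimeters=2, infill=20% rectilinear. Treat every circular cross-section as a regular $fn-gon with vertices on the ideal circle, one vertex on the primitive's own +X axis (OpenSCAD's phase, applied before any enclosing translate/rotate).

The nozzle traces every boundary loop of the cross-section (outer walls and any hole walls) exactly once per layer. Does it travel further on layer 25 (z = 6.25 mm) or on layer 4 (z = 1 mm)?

layer 4 (z = 1 mm)

Layer 25 (z = 6.25): the cube is absent (z outside [0, 3]); the r=9 cylinder at (-1.5, -4) contributes a regular 6-gon of circumradius 9 (perimeter = 2·6·9.000·sin(180°/6) = 54.00 mm); the cube at (1.5, -4) is absent (z outside [0.5, 6]); Combining (union): only the r=9 cylinder at (-1.5, -4) is present, so the union is just that shape — boundary = 54.00 mm. So its perimeter = 54.00 mm. Layer 4 (z = 1): the cube is present — its section is the full 24.5×16 rectangle (perimeter 81.00 mm); the cylinder at (-1.5, -4) does not reach this height (z outside [1.5, 24]); the cube at (1.5, -4) is present — its section is the full 26.5×8 rectangle (perimeter 69.00 mm); Taking the union: the regions partially overlap (shared area 92.00 mm²), so the edge portions inside another operand are dropped and the merged outline is re-measured after clipping — boundary = 96.00 mm. So its perimeter = 96.00 mm. Layer 4 is larger (96.00 vs 54.00 mm).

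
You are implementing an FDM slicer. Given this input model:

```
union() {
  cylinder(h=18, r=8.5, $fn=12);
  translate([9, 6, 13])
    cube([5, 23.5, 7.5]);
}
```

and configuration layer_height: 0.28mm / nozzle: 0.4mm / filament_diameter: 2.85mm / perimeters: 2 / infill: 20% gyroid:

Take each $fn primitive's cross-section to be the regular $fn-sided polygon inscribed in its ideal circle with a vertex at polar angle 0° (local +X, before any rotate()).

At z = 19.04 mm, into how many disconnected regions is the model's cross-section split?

1

At z = 19.04 mm: the cylinder is not intersected at this z (z outside [0, 18]); the cube at (9, 6) is present — its section is the full 5×23.5 rectangle; Taking the union: only the 5×23.5 cube at (9, 6) is present, so the union is just that shape — 1 connected region. The result has 1 disconnected region.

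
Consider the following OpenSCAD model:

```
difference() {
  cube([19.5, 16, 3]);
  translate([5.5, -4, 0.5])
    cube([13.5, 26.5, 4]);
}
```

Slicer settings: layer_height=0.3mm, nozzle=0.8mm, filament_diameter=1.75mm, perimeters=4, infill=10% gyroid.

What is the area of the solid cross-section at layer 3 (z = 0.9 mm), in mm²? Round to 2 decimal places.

At z = 0.9 mm: the cube is present — its section is the full 19.5×16 rectangle (area 312.00 mm²); the cube at (5.5, -4) (footprint 13.5×26.5) is included at this height (area 357.75 mm²); Taking the first minus the rest: starting from the 19.5×16 cube (312.00 mm²), the 13.5×26.5 cube at (5.5, -4) partially overlaps it — only the 216.00 mm² overlap (of its 357.75 mm²) is removed, clipping the outline — area = 96.00 mm². Overall, the cross-section has 2 separate islands. Net area = 96.00 mm².

96.00 mm²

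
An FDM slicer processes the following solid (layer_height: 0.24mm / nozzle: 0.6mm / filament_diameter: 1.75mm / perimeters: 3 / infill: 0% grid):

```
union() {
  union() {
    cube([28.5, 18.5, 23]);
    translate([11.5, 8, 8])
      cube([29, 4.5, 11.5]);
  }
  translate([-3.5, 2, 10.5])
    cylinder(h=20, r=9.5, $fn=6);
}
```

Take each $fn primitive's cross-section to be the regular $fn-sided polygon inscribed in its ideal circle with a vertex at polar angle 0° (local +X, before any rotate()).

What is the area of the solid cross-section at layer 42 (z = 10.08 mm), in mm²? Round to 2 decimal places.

581.25 mm²

At z = 10.08 mm: the cube (footprint 28.5×18.5) is included at this height (area 527.25 mm²); the 29×4.5 cube at (11.5, 8) contributes its full rectangle (area 130.50 mm²); Merging all regions: the regions partially overlap — summed areas 657.75 mm² minus the doubly-counted overlap 76.50 mm² gives 581.25 mm² — area = 581.25 mm²; the cylinder at (-3.5, 2) is not intersected at this z (z outside [10.5, 30.5]); Merging all regions: only the result so far is present, so the union is just that shape — area = 581.25 mm². Overall, the cross-section is a single solid region. Net area = 581.25 mm².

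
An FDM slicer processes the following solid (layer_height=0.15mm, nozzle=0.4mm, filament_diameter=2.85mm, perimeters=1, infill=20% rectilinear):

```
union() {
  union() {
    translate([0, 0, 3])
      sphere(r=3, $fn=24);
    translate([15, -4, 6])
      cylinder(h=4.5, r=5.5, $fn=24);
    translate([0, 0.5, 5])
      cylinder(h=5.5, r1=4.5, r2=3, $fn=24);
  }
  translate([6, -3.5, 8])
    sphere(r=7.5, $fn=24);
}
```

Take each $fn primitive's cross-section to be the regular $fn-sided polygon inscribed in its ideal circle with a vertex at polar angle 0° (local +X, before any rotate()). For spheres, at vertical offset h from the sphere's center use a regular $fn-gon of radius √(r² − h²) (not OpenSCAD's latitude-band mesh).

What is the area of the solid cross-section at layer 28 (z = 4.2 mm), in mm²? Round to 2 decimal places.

145.36 mm²

At z = 4.2 mm: the sphere: section is a regular 24-gon, circumradius = √(r²−h²) = √(3²−1.2²) = 2.750 (area = (24/2)·2.750²·sin(360°/24) = 23.48 mm²); the cylinder at (15, -4) is not intersected at this z (z outside [6, 10.5]); the cone at (0, 0.5) is absent (z outside [5, 10.5]); Merging all regions: only the r=3 sphere is present, so the union is just that shape — area = 23.48 mm²; the r=7.5 sphere at (6, -3.5) contributes a regular 24-gon of circumradius √(7.5²−3.8²) = 6.466 (area = (24/2)·6.466²·sin(360°/24) = 129.85 mm²); Merging all regions: the regions partially overlap — summed areas 153.33 mm² minus the doubly-counted overlap 7.98 mm² gives 145.36 mm² — area = 145.36 mm². Overall, the cross-section is a single solid region. Net area = 145.36 mm².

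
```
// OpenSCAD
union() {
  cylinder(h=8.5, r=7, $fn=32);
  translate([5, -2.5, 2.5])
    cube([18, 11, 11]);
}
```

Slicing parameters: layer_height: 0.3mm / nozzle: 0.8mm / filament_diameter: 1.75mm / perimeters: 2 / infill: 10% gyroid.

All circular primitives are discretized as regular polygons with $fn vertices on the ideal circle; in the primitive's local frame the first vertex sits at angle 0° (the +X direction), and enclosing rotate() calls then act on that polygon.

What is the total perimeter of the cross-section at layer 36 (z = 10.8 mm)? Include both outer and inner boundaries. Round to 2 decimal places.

58.00 mm

At z = 10.8 mm: the cylinder does not reach this height (z outside [0, 8.5]); the 18×11 cube at (5, -2.5) contributes its full rectangle (perimeter 58.00 mm); Merging all regions: only the 18×11 cube at (5, -2.5) is present, so the union is just that shape — boundary = 58.00 mm. Overall, the cross-section is a single solid region. Total boundary length (outer) = 58.00 mm.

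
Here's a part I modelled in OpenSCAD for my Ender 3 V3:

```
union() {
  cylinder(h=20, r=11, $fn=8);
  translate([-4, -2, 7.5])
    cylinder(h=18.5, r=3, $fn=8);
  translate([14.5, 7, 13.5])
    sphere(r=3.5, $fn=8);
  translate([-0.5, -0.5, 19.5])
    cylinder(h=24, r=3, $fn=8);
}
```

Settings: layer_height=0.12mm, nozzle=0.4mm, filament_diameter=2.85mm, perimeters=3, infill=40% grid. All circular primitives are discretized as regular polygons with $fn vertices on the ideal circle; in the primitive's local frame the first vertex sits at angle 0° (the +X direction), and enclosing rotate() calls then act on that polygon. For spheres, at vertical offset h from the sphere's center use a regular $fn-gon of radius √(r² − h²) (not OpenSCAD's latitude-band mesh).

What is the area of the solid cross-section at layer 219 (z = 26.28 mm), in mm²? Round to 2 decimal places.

At z = 26.28 mm: the cylinder is not intersected at this z (z outside [0, 20]); the cylinder at (-4, -2) does not reach this height (z outside [7.5, 26]); the sphere at (14.5, 7) is not intersected at this z (|z−center|=12.780 > r=3.5); the cylinder at (-0.5, -0.5): section is a regular 8-gon, circumradius r=3 (area = (8/2)·3.000²·sin(360°/8) = 25.46 mm²); Merging all regions: only the r=3 cylinder at (-0.5, -0.5) is present, so the union is just that shape — area = 25.46 mm². Overall, the cross-section is a single solid region. Net area = 25.46 mm².

25.46 mm²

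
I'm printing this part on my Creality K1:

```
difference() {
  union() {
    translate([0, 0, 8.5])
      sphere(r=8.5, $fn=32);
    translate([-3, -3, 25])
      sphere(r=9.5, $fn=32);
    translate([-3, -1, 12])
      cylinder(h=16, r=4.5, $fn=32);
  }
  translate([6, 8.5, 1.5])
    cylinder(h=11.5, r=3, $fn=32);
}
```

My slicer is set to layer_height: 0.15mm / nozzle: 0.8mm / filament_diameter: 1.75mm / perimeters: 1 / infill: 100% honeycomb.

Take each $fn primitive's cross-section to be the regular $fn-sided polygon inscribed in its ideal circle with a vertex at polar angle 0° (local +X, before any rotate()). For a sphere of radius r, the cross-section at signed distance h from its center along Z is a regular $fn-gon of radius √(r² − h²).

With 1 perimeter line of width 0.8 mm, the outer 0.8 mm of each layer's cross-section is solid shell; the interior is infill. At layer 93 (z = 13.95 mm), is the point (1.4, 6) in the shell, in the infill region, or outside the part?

At z = 13.95 mm: the r=8.5 sphere contributes a regular 32-gon of circumradius √(8.5²−5.45²) = 6.523; the sphere at (-3, -3) is not intersected at this z (|z−center|=11.050 > r=9.5); the r=4.5 cylinder at (-3, -1) gives a regular 32-gon of circumradius 4.5 (constant along its height); Taking the union: the regions partially overlap (shared area 56.15 mm²), so overlapping operands fuse into one piece — 1 connected region; the cylinder at (6, 8.5) is not intersected at this z (z outside [1.5, 13]); Taking the first minus the rest: none of the subtracted shapes is present at this height, so the result so far is unchanged — 1 connected region. Overall, the cross-section is a single solid region. The nearest boundary edge runs (1.27, 6.40)→(2.50, 6.03); distance from the point to it = 0.34 mm. The point is inside the cross-section, 0.34 mm from the nearest boundary — within the 0.8 mm shell band (1 × 0.8).

shell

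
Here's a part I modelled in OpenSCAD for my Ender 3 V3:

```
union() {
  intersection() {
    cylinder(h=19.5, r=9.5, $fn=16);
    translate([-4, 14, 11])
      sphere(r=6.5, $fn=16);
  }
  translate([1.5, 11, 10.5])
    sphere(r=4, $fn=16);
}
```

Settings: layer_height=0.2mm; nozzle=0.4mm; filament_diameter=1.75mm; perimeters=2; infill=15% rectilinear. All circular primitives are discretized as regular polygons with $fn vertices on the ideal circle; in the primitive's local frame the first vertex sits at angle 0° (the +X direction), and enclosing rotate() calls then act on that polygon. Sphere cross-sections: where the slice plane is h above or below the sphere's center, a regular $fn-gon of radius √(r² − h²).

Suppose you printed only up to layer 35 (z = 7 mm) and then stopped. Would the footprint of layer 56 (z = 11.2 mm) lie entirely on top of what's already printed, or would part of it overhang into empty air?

Compare the two slices. At z = 7: the r=9.5 cylinder gives a regular 16-gon of circumradius 9.5 (constant along its height) (area = (16/2)·9.500²·sin(360°/16) = 276.30 mm²); the r=6.5 sphere at (-4, 14) contributes a regular 16-gon of circumradius √(6.5²−4²) = 5.123 (area = (16/2)·5.123²·sin(360°/16) = 80.36 mm²); Taking the intersection: the r=6.5 sphere at (-4, 14) does not overlap the r=9.5 cylinder (empty) — nothing remains; the r=4 sphere at (1.5, 11) contributes a regular 16-gon of circumradius √(4²−3.5²) = 1.936 (area = (16/2)·1.936²·sin(360°/16) = 11.48 mm²); Combining (union): only the r=4 sphere at (1.5, 11) is present, so the union is just that shape — area = 11.48 mm². At z = 11.2: the cylinder: section is a regular 16-gon, circumradius r=9.5 (area = (16/2)·9.500²·sin(360°/16) = 276.30 mm²); the r=6.5 sphere at (-4, 14) contributes a regular 16-gon of circumradius √(6.5²−0.2²) = 6.497 (area = (16/2)·6.497²·sin(360°/16) = 129.22 mm²); Keeping only the common overlap: the r=6.5 sphere at (-4, 14) partially overlaps the r=9.5 cylinder; clipping to the common part keeps 4.99 mm² — area = 4.99 mm²; the sphere at (1.5, 11): section is a regular 16-gon, circumradius = √(r²−h²) = √(4²−0.7²) = 3.938 (area = (16/2)·3.938²·sin(360°/16) = 47.48 mm²); Merging all regions: the regions partially overlap — summed areas 52.47 mm² minus the doubly-counted overlap 1.47 mm² gives 51.00 mm² — area = 51.00 mm². Checking containment: at z = 11.2 the cross-section extends beyond the z = 7 cross-section by about 39.52 mm².

part overhangs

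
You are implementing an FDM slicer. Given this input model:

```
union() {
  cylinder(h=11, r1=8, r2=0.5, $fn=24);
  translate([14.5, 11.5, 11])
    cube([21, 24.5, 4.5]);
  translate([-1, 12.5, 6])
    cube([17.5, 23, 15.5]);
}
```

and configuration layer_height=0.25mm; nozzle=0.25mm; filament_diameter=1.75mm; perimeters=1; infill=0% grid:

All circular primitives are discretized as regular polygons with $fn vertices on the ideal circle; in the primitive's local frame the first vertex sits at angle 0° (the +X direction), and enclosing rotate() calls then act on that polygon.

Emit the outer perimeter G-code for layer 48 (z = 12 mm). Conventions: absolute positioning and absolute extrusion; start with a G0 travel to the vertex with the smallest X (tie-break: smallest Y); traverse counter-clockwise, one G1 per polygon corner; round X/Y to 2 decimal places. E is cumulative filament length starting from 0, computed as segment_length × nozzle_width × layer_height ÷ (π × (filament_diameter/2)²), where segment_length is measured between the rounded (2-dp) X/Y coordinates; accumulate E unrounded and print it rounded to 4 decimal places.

G0 X-1.00 Y12.50 Z12.00
G1 X14.50 Y12.50 E0.4028
G1 X14.50 Y11.50 E0.4287
G1 X35.50 Y11.50 E0.9744
G1 X35.50 Y36.00 E1.6110
G1 X14.50 Y36.00 E2.1567
G1 X14.50 Y35.50 E2.1697
G1 X-1.00 Y35.50 E2.5725
G1 X-1.00 Y12.50 E3.1701

At z = 12 mm: the cone is not intersected at this z (z outside [0, 11]); the cube at (14.5, 11.5) is present — its section is the full 21×24.5 rectangle; the 17.5×23 cube at (-1, 12.5) contributes its full rectangle; Combining (union): the regions partially overlap (shared area 46.00 mm²), so overlapping operands fuse into one piece — 1 connected region. The outline is a single polygon with 8 vertices. Extrusion per mm of travel: 0.25 × 0.25 / (π × 0.875²) = 0.025984. Accumulating E over each segment gives final E = 3.1701.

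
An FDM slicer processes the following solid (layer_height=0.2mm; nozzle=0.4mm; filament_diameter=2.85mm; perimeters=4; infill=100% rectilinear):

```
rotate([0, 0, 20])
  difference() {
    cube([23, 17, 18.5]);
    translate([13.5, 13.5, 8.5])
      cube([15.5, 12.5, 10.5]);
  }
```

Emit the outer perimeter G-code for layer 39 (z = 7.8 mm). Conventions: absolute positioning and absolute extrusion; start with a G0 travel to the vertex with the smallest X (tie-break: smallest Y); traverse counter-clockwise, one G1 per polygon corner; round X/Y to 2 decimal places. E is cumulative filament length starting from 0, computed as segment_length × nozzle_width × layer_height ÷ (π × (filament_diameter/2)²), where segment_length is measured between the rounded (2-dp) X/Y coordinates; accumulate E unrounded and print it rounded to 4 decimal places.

At z = 7.8 mm: the cube is present — its section is the full 23×17 rectangle; the cube at (13.5, 13.5) is not intersected at this z (z outside [8.5, 19]); After the difference (first − rest): none of the subtracted shapes is present at this height, so the 23×17 cube is unchanged — 1 connected region; (whole slice rotated 20° about Z — lengths, areas and connectivity unchanged). The outline is a single polygon with 4 vertices. Extrusion per mm of travel: 0.4 × 0.2 / (π × 1.425²) = 0.012540. Accumulating E over each segment gives final E = 1.0030.

G0 X-5.81 Y15.97 Z7.80
G1 X0.00 Y0.00 E0.2131
G1 X21.61 Y7.87 E0.5015
G1 X15.80 Y23.84 E0.7146
G1 X-5.81 Y15.97 E1.0030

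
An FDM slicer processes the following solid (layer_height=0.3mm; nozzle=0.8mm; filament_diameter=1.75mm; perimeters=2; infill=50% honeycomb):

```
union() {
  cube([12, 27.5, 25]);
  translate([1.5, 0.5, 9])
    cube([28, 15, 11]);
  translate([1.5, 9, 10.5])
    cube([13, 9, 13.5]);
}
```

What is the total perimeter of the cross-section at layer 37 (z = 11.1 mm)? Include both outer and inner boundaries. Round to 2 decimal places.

114.00 mm

At z = 11.1 mm: the cube (footprint 12×27.5) is included at this height (perimeter 79.00 mm); the cube at (1.5, 0.5) (footprint 28×15) is included at this height (perimeter 86.00 mm); the cube at (1.5, 9) (footprint 13×9) is included at this height (perimeter 44.00 mm); Combining (union): the regions partially overlap (shared area 268.25 mm²), so the edge portions inside another operand are dropped and the merged outline is re-measured after clipping — boundary = 114.00 mm. Overall, the cross-section is a single solid region. Total boundary length (outer) = 114.00 mm.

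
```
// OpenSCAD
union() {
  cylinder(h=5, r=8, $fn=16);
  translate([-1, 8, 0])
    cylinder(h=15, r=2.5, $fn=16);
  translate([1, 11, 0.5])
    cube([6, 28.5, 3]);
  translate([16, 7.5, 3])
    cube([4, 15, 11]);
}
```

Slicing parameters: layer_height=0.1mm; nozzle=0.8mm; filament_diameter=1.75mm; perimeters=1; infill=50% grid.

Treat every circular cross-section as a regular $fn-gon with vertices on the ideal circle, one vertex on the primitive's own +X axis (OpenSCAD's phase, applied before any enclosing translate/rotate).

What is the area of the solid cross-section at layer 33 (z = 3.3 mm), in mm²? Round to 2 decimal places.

At z = 3.3 mm: the r=8 cylinder contributes a regular 16-gon of circumradius 8 (area = (16/2)·8.000²·sin(360°/16) = 195.93 mm²); the r=2.5 cylinder at (-1, 8) contributes a regular 16-gon of circumradius 2.5 (area = (16/2)·2.500²·sin(360°/16) = 19.13 mm²); the 6×28.5 cube at (1, 11) contributes its full rectangle (area 171.00 mm²); the cube at (16, 7.5) (footprint 4×15) is included at this height (area 60.00 mm²); Combining (union): the regions partially overlap — summed areas 446.07 mm² minus the doubly-counted overlap 8.16 mm² gives 437.91 mm² — area = 437.91 mm². Overall, the cross-section has 3 separate islands. Net area = 437.91 mm².

437.91 mm²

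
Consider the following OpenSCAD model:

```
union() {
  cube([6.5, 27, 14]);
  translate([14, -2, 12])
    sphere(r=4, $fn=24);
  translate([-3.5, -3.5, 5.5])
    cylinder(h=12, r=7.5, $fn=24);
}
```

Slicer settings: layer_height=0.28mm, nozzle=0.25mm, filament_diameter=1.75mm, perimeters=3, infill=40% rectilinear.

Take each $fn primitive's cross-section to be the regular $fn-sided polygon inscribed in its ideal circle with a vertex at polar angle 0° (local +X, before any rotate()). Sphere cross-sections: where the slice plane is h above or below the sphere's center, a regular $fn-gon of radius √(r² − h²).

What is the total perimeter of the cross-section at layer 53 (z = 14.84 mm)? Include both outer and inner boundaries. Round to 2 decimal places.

At z = 14.84 mm: the cube is not intersected at this z (z outside [0, 14]); the r=4 sphere at (14, -2) slices to a regular 24-gon of circumradius 2.817 (√(r²−h²) with h=2.84 from center) (perimeter = 2·24·2.817·sin(180°/24) = 17.65 mm); the r=7.5 cylinder at (-3.5, -3.5) gives a regular 24-gon of circumradius 7.5 (constant along its height) (perimeter = 2·24·7.500·sin(180°/24) = 46.99 mm); Merging all regions: the 2 present regions are separate (no shared area or edge), so areas and boundary lengths simply add and each stays a separate island — boundary = 64.64 mm. Overall, the cross-section has 2 separate islands. Total boundary length (outer) = 64.64 mm.

64.64 mm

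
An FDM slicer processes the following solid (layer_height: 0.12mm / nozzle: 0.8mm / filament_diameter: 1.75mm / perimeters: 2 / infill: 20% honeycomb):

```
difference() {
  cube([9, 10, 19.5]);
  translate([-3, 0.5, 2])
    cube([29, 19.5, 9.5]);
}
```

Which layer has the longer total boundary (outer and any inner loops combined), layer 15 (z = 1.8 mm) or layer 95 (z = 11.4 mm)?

Layer 15 (z = 1.8): the cube (footprint 9×10) is included at this height (perimeter 38.00 mm); the cube at (-3, 0.5) is not intersected at this z (z outside [2, 11.5]); After the difference (first − rest): none of the subtracted shapes is present at this height, so the 9×10 cube is unchanged — boundary = 38.00 mm. So its perimeter = 38.00 mm. Layer 95 (z = 11.4): the cube (footprint 9×10) is included at this height (perimeter 38.00 mm); the 29×19.5 cube at (-3, 0.5) contributes its full rectangle (perimeter 97.00 mm); Subtracting the remaining from the first: starting from the 9×10 cube, the 29×19.5 cube at (-3, 0.5) partially overlaps it — only the 85.50 mm² overlap (of its 565.50 mm²) is removed, clipping the outline — boundary = 19.00 mm. So its perimeter = 19.00 mm. Layer 15 is larger (38.00 vs 19.00 mm).

layer 15 (z = 1.8 mm)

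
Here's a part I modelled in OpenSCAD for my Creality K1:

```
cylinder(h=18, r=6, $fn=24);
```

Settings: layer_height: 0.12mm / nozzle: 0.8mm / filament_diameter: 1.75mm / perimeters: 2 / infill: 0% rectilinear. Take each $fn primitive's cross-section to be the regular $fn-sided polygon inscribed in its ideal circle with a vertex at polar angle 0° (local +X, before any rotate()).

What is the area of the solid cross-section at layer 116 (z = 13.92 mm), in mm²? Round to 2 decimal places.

At z = 13.92 mm: the r=6 cylinder gives a regular 24-gon of circumradius 6 (constant along its height) (area = (24/2)·6.000²·sin(360°/24) = 111.81 mm²). Overall, the cross-section is a single solid region. Net area = 111.81 mm².

111.81 mm²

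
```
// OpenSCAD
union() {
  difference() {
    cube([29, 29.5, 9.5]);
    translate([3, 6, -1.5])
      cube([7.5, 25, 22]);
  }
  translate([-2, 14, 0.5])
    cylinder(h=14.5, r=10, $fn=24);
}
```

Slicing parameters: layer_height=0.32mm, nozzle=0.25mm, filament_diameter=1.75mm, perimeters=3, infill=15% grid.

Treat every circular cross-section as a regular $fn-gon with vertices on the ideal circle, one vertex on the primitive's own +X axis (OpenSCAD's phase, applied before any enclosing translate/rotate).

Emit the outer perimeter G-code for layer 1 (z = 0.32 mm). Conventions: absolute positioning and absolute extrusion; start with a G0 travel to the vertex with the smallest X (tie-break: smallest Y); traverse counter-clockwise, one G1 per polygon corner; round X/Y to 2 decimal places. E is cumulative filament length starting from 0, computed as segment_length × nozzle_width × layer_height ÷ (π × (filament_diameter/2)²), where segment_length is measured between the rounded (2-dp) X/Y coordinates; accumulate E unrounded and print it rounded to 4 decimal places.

G0 X0.00 Y0.00 Z0.32
G1 X29.00 Y0.00 E0.9645
G1 X29.00 Y29.50 E1.9457
G1 X10.50 Y29.50 E2.5610
G1 X10.50 Y6.00 E3.3426
G1 X3.00 Y6.00 E3.5921
G1 X3.00 Y29.50 E4.3737
G1 X0.00 Y29.50 E4.4735
G1 X0.00 Y0.00 E5.4547

At z = 0.32 mm: the cube (footprint 29×29.5) is included at this height; the cube at (3, 6) (footprint 7.5×25) is included at this height; Subtracting the remaining from the first: starting from the 29×29.5 cube, the 7.5×25 cube at (3, 6) partially overlaps it — only the 176.25 mm² overlap (of its 187.50 mm²) is removed, clipping the outline — 1 connected region; the cylinder at (-2, 14) is not intersected at this z (z outside [0.5, 15]); Taking the union: only that combined region is present, so the union is just that shape — 1 connected region. The outline is a single polygon with 8 vertices. Extrusion per mm of travel: 0.25 × 0.32 / (π × 0.875²) = 0.033260. Accumulating E over each segment gives final E = 5.4547.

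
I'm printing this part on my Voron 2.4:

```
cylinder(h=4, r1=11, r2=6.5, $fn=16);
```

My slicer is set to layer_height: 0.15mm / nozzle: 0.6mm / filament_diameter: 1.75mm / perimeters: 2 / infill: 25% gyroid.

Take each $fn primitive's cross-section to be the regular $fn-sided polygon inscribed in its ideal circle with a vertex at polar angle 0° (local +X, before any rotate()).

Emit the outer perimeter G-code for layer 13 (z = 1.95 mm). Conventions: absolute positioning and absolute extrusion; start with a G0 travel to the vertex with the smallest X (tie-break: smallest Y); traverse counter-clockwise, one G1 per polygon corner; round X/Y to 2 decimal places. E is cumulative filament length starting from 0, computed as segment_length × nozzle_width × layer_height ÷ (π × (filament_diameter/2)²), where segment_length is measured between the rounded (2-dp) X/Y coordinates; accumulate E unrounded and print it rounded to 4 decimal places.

At z = 1.95 mm: the cone: at t=0.487 of its height the radius interpolates to r₁+(r₂−r₁)t = 8.806, giving a regular 16-gon of that circumradius. The outline is a single polygon with 16 vertices. Extrusion per mm of travel: 0.6 × 0.15 / (π × 0.875²) = 0.037418. Accumulating E over each segment gives final E = 2.0580.

G0 X-8.81 Y0.00 Z1.95
G1 X-8.14 Y-3.37 E0.1286
G1 X-6.23 Y-6.23 E0.2573
G1 X-3.37 Y-8.14 E0.3859
G1 X0.00 Y-8.81 E0.5145
G1 X3.37 Y-8.14 E0.6431
G1 X6.23 Y-6.23 E0.7718
G1 X8.14 Y-3.37 E0.9004
G1 X8.81 Y0.00 E1.0290
G1 X8.14 Y3.37 E1.1576
G1 X6.23 Y6.23 E1.2863
G1 X3.37 Y8.14 E1.4149
G1 X0.00 Y8.81 E1.5435
G1 X-3.37 Y8.14 E1.6721
G1 X-6.23 Y6.23 E1.8008
G1 X-8.14 Y3.37 E1.9294
G1 X-8.81 Y0.00 E2.0580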